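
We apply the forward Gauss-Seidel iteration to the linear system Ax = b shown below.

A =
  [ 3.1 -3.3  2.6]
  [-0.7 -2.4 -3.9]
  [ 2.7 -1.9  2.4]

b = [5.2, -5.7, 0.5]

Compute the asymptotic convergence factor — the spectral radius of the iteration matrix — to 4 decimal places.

Diagonal D = diag(3.1, -2.4, 2.4); L, U strict lower/upper.
GS T = -(D+L)⁻¹U: row 0 first, T[0,1] = -(-3.3)/(3.1) = +1.0645; later rows by forward substitution.
  T[0,:] = [+0.0000, +1.0645, -0.8387]
  T[1,:] = [+0.0000, -0.3105, -1.3804]
  T[2,:] = [+0.0000, -1.4434, -0.1492]
|eigenvalues of T|: 1.6437, 1.1840, 0.0000.
ρ(T) = max|λ| = 1.6437; 1.6437 > 1: divergent.

1.6437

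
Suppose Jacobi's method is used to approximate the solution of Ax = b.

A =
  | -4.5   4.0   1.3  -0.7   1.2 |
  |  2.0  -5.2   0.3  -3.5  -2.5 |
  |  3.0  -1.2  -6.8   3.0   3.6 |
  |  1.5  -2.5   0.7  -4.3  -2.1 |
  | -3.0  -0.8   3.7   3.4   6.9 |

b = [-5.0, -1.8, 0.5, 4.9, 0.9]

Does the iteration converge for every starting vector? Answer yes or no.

Let D = diag(-4.5, -5.2, -6.8, -4.3, 6.9); L, U the strict triangles.
Jacobi: T = -D⁻¹(L+U), T[4,0] = -(-3)/(6.9) = +0.4348; T[4,4] = 0.
  T[0,:] = [+0.0000 +0.8889 +0.2889 -0.1556 +0.2667]
  T[1,:] = [+0.3846 +0.0000 +0.0577 -0.6731 -0.4808]
  T[2,:] = [+0.4412 -0.1765 +0.0000 +0.4412 +0.5294]
  T[3,:] = [+0.3488 -0.5814 +0.1628 +0.0000 -0.4884]
  T[4,:] = [+0.4348 +0.1159 -0.5362 -0.4928 +0.0000]
|λ(T)| sorted: 1.1591, 0.6326, 0.6326, 0.3764, 0.3764.
ρ(T) = max|λ| = 1.1591; 1.1591 > 1, so it fails to converge.

no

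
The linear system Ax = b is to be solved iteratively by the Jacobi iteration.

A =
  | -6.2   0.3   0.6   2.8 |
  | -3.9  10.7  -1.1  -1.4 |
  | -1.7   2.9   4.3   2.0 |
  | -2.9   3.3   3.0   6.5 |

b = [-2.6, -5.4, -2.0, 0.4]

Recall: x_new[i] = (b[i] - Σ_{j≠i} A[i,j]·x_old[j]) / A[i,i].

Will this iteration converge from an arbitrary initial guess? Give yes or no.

yes

Write A = D+L+U with D = diag(-6.2, 10.7, 4.3, 6.5).
Jacobi: T = -D⁻¹(L+U), T[3,2] = -(3)/(6.5) = -0.4615; T[3,3] = 0.
  T[0,:] = [+0.0000 +0.0484 +0.0968 +0.4516]
  T[1,:] = [+0.3645 +0.0000 +0.1028 +0.1308]
  T[2,:] = [+0.3953 -0.6744 +0.0000 -0.4651]
  T[3,:] = [+0.4462 -0.5077 -0.4615 +0.0000]
eigenvalue magnitudes: 0.7805, 0.5255, 0.3727, 0.3727.
ρ = 0.7805; 0.7805 < 1 ⇒ converges.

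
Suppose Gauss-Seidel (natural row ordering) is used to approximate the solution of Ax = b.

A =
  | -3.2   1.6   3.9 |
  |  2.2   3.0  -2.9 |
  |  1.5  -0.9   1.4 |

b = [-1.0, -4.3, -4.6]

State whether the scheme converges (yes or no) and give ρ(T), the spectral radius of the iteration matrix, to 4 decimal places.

Let D = diag(-3.2, 3, 1.4); L, U the strict triangles.
GS T = -(D+L)⁻¹U: row 0 first, T[0,1] = -(1.6)/(-3.2) = +0.5000; later rows by forward substitution.
  T[0,:] = [+0.0000  +0.5000  +1.2188]
  T[1,:] = [+0.0000  -0.3667  +0.0729]
  T[2,:] = [+0.0000  -0.7714  -1.2589]
|eigenvalues of T|: 1.1907, 0.4349, 0.0000.
spectral radius ρ = 1.1907; 1.1907 > 1 ⇒ diverges.

no, ρ = 1.1907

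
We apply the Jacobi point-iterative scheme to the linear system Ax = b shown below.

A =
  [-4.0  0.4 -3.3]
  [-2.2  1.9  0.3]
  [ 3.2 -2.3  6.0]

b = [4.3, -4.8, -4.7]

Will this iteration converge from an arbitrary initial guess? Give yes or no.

A = D + L + U where D = diag(-4, 1.9, 6).
Jacobi T = -D⁻¹(L+U): T[2,0] = -(3.2)/(6) = -0.5333; T[2,2] = 0.
  T[0,:] = [+0.0000, +0.1000, -0.8250]
  T[1,:] = [+1.1579, +0.0000, -0.1579]
  T[2,:] = [-0.5333, +0.3833, +0.0000]
moduli |λ_i(T)| = 0.9366, 0.6180, 0.6180.
spectral radius ρ = 0.9366; 0.9366 < 1: convergent.

yes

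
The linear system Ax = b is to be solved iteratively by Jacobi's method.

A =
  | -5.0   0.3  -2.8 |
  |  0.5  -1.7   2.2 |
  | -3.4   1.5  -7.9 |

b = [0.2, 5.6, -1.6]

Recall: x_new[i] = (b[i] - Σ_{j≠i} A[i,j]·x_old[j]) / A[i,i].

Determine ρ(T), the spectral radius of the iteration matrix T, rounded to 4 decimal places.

A = D + L + U where D = diag(-5, -1.7, -7.9).
Jacobi: T = -D⁻¹(L+U), T[2,0] = -(-3.4)/(-7.9) = -0.4304; T[2,2] = 0.
  T[0,:] = [+0.0000 +0.0600 -0.5600]
  T[1,:] = [+0.2941 +0.0000 +1.2941]
  T[2,:] = [-0.4304 +0.1899 +0.0000]
eigenvalue magnitudes: 0.7673, 0.6343, 0.1329.
ρ(T) = max|λ| = 0.7673; 0.7673 < 1, so it converges for any x₀.

0.7673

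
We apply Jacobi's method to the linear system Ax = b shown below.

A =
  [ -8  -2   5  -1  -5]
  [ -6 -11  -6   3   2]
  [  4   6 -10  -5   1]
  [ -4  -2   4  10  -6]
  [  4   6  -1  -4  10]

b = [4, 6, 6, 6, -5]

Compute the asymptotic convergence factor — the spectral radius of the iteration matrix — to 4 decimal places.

Write A = D+L+U with D = diag(-8, -11, -10, 10, 10).
Jacobi: T = -D⁻¹(L+U), T[2,0] = -(4)/(-10) = +0.4000; T[2,2] = 0.
  T[0,:] = [+0.0000, -0.2500, +0.6250, -0.1250, -0.6250]
  T[1,:] = [-0.5455, +0.0000, -0.5455, +0.2727, +0.1818]
  T[2,:] = [+0.4000, +0.6000, +0.0000, -0.5000, +0.1000]
  T[3,:] = [+0.4000, +0.2000, -0.4000, +0.0000, +0.6000]
  T[4,:] = [-0.4000, -0.6000, +0.1000, +0.4000, +0.0000]
|eigenvalues of T|: 1.1313, 0.7433, 0.7433, 0.1130, 0.0399.
ρ = 1.1313; 1.1313 > 1, so it fails to converge.

1.1313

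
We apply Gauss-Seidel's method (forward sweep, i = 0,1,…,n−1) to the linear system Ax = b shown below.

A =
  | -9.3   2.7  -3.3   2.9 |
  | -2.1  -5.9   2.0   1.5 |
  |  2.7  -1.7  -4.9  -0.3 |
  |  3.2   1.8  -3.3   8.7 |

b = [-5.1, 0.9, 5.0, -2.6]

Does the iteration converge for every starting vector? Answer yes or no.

yes

Split A = D + L + U, D = diag(-9.3, -5.9, -4.9, 8.7).
GS T = -(D+L)⁻¹U: row 0 first, T[0,2] = -(-3.3)/(-9.3) = -0.3548; later rows by forward substitution.
  T[0,:] = [+0.0000  +0.2903  -0.3548  +0.3118]
  T[1,:] = [+0.0000  -0.1033  +0.4653  +0.1432]
  T[2,:] = [+0.0000  +0.1958  -0.3569  +0.0609]
  T[3,:] = [+0.0000  -0.0111  -0.1011  -0.1212]
|roots of det(T-λI)|: 0.5577, 0.0761, 0.0522, 0.0000.
ρ(T) = max|λ| = 0.5577; 0.5577 < 1: convergent.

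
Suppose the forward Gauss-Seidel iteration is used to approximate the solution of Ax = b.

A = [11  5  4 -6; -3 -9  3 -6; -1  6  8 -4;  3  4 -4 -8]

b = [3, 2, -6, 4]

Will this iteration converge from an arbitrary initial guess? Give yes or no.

Let D = diag(11, -9, 8, -8); L, U the strict triangles.
T_GS = -(D+L)⁻¹U: row 0 first, T[0,1] = -(5)/(11) = -0.4545; later rows by forward substitution.
  T[0,:] = [+0.0000, -0.4545, -0.3636, +0.5455]
  T[1,:] = [+0.0000, +0.1515, +0.4545, -0.8485]
  T[2,:] = [+0.0000, -0.1705, -0.3864, +1.2045]
  T[3,:] = [+0.0000, -0.0095, +0.2841, -0.8220]
|eigenvalues of T|: 1.1927, 0.1543, 0.1543, 0.0000.
ρ = 1.1927; 1.1927 > 1: divergent.

no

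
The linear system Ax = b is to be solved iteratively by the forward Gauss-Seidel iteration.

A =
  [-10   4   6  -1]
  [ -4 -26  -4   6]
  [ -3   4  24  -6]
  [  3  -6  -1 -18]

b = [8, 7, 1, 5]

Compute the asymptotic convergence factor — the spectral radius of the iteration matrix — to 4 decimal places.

0.2793

Let D = diag(-10, -26, 24, -18); L, U the strict triangles.
GS T = -(D+L)⁻¹U: row 0 first, T[0,3] = -(-1)/(-10) = -0.1000; later rows by forward substitution.
  T[0,:] = [+0.0000  +0.4000  +0.6000  -0.1000]
  T[1,:] = [+0.0000  -0.0615  -0.2462  +0.2462]
  T[2,:] = [+0.0000  +0.0603  +0.1160  +0.1965]
  T[3,:] = [+0.0000  +0.0838  +0.1756  -0.1096]
|eigenvalues of T|: 0.2793, 0.1702, 0.0539, 0.0000.
ρ(T) = max|λ| = 0.2793; 0.2793 < 1 ⇒ converges.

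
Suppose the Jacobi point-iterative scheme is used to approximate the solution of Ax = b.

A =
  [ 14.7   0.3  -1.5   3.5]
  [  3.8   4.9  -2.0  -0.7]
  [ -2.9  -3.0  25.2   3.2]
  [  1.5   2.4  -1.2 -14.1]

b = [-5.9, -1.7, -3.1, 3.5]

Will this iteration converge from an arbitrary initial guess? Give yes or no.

Let D = diag(14.7, 4.9, 25.2, -14.1); L, U the strict triangles.
Jacobi T = -D⁻¹(L+U): T[2,1] = -(-3)/(25.2) = +0.1190; T[2,2] = 0.
  T[0,:] = [+0.0000  -0.0204  +0.1020  -0.2381]
  T[1,:] = [-0.7755  +0.0000  +0.4082  +0.1429]
  T[2,:] = [+0.1151  +0.1190  +0.0000  -0.1270]
  T[3,:] = [+0.1064  +0.1702  -0.0851  +0.0000]
moduli |λ_i(T)| = 0.3339, 0.2209, 0.2209, 0.0591.
ρ = 0.3339; 0.3339 < 1 ⇒ converges.

yes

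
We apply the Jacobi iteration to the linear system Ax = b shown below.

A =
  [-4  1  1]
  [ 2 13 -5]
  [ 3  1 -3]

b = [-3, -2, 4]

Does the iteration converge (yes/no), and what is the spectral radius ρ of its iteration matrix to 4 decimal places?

Let D = diag(-4, 13, -3); L, U the strict triangles.
Jacobi T = -D⁻¹(L+U): T[2,1] = -(1)/(-3) = +0.3333; T[2,2] = 0.
  T[0,:] = [+0.0000  +0.2500  +0.2500]
  T[1,:] = [-0.1538  +0.0000  +0.3846]
  T[2,:] = [+1.0000  +0.3333  +0.0000]
|eigenvalues of T|: 0.6799, 0.3501, 0.3501.
ρ = 0.6799; 0.6799 < 1: convergent.

yes, ρ = 0.6799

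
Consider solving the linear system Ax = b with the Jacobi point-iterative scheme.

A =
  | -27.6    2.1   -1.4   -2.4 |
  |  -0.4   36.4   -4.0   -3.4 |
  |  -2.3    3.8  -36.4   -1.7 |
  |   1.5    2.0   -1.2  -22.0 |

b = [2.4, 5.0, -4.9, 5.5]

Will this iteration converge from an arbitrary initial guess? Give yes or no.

yes

Write A = D+L+U with D = diag(-27.6, 36.4, -36.4, -22).
Jacobi: T = -D⁻¹(L+U), T[3,0] = -(1.5)/(-22) = +0.0682; T[3,3] = 0.
  T[0,:] = [+0.0000 +0.0761 -0.0507 -0.0870]
  T[1,:] = [+0.0110 +0.0000 +0.1099 +0.0934]
  T[2,:] = [-0.0632 +0.1044 +0.0000 -0.0467]
  T[3,:] = [+0.0682 +0.0909 -0.0545 +0.0000]
|roots of det(T-λI)|: 0.1743, 0.1188, 0.0563, 0.0563.
spectral radius ρ = 0.1743; 0.1743 < 1, so it converges for any x₀.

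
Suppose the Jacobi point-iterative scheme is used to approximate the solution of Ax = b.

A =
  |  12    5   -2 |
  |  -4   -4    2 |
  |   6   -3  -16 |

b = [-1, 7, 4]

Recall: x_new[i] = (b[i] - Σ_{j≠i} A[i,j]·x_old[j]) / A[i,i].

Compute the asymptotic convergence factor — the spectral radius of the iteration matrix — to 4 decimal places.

0.6745

Let D = diag(12, -4, -16); L, U the strict triangles.
Jacobi T = -D⁻¹(L+U): T[2,1] = -(-3)/(-16) = -0.1875; T[2,2] = 0.
  T[0,:] = [+0.0000  -0.4167  +0.1667]
  T[1,:] = [-1.0000  +0.0000  +0.5000]
  T[2,:] = [+0.3750  -0.1875  +0.0000]
|roots of det(T-λI)|: 0.6745, 0.5475, 0.1269.
ρ = 0.6745; 0.6745 < 1 ⇒ converges.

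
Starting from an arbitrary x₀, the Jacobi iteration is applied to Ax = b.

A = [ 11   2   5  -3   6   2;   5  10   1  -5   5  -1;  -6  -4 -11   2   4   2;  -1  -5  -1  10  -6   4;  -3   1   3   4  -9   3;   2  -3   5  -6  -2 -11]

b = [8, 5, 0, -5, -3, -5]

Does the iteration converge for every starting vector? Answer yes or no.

no

Write A = D+L+U with D = diag(11, 10, -11, 10, -9, -11).
Jacobi T = -D⁻¹(L+U): T[3,5] = -(4)/(10) = -0.4000; T[3,3] = 0.
  T[0,:] = [+0.0000 -0.1818 -0.4545 +0.2727 -0.5455 -0.1818]
  T[1,:] = [-0.5000 +0.0000 -0.1000 +0.5000 -0.5000 +0.1000]
  T[2,:] = [-0.5455 -0.3636 +0.0000 +0.1818 +0.3636 +0.1818]
  T[3,:] = [+0.1000 +0.5000 +0.1000 +0.0000 +0.6000 -0.4000]
  T[4,:] = [-0.3333 +0.1111 +0.3333 +0.4444 +0.0000 +0.3333]
  T[5,:] = [+0.1818 -0.2727 +0.4545 -0.5455 -0.1818 +0.0000]
|eigenvalues of T|: 1.1889, 0.8115, 0.8115, 0.4345, 0.4345, 0.1870.
spectral radius ρ = 1.1889; 1.1889 > 1, so it fails to converge.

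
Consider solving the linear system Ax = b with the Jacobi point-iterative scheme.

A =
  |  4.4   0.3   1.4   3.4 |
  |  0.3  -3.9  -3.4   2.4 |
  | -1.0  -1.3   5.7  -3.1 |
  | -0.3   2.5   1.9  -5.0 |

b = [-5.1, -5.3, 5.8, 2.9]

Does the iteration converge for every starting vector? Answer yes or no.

yes

Split A = D + L + U, D = diag(4.4, -3.9, 5.7, -5).
Jacobi T = -D⁻¹(L+U): T[0,1] = -(0.3)/(4.4) = -0.0682; T[0,0] = 0.
  T[0,:] = [+0.0000, -0.0682, -0.3182, -0.7727]
  T[1,:] = [+0.0769, +0.0000, -0.8718, +0.6154]
  T[2,:] = [+0.1754, +0.2281, +0.0000, +0.5439]
  T[3,:] = [-0.0600, +0.5000, +0.3800, +0.0000]
|roots of det(T-λI)|: 0.8367, 0.4747, 0.4747, 0.3856.
ρ(T) = max|λ| = 0.8367; 0.8367 < 1 ⇒ converges.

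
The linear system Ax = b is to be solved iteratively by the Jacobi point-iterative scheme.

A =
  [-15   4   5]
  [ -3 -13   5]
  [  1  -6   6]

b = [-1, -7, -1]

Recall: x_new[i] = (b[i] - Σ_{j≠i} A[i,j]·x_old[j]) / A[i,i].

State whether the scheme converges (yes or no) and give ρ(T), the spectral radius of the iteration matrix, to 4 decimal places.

yes, ρ = 0.6432

A = D + L + U where D = diag(-15, -13, 6).
Jacobi T = -D⁻¹(L+U): T[2,1] = -(-6)/(6) = +1.0000; T[2,2] = 0.
  T[0,:] = [+0.0000, +0.2667, +0.3333]
  T[1,:] = [-0.2308, +0.0000, +0.3846]
  T[2,:] = [-0.1667, +1.0000, +0.0000]
|eigenvalues of T|: 0.6432, 0.3823, 0.3823.
ρ(T) = max|λ| = 0.6432; 0.6432 < 1: convergent.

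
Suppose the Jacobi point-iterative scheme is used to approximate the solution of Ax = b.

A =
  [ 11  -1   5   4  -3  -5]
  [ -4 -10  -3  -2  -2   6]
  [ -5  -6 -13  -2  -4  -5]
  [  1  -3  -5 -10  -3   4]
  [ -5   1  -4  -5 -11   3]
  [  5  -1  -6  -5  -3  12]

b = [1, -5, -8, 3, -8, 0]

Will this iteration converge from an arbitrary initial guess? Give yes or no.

Split A = D + L + U, D = diag(11, -10, -13, -10, -11, 12).
T_J = -D⁻¹(L+U): T[0,3] = -(4)/(11) = -0.3636; T[0,0] = 0.
  T[0,:] = [+0.0000 +0.0909 -0.4545 -0.3636 +0.2727 +0.4545]
  T[1,:] = [-0.4000 +0.0000 -0.3000 -0.2000 -0.2000 +0.6000]
  T[2,:] = [-0.3846 -0.4615 +0.0000 -0.1538 -0.3077 -0.3846]
  T[3,:] = [+0.1000 -0.3000 -0.5000 +0.0000 -0.3000 +0.4000]
  T[4,:] = [-0.4545 +0.0909 -0.3636 -0.4545 +0.0000 +0.2727]
  T[5,:] = [-0.4167 +0.0833 +0.5000 +0.4167 +0.2500 +0.0000]
eigenvalue magnitudes: 1.1880, 0.8145, 0.8145, 0.3604, 0.1974, 0.1974.
ρ(T) = max|λ| = 1.1880; 1.1880 > 1: divergent.

no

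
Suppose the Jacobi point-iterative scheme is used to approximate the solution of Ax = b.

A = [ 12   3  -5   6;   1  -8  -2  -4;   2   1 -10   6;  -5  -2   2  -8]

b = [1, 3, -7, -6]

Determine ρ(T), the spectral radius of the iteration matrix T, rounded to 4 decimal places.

0.9030

Diagonal D = diag(12, -8, -10, -8); L, U strict lower/upper.
Jacobi: T = -D⁻¹(L+U), T[2,3] = -(6)/(-10) = +0.6000; T[2,2] = 0.
  T[0,:] = [+0.0000, -0.2500, +0.4167, -0.5000]
  T[1,:] = [+0.1250, +0.0000, -0.2500, -0.5000]
  T[2,:] = [+0.2000, +0.1000, +0.0000, +0.6000]
  T[3,:] = [-0.6250, -0.2500, +0.2500, +0.0000]
eigenvalue magnitudes: 0.9030, 0.5209, 0.5209, 0.0723.
ρ(T) = max|λ| = 0.9030; 0.9030 < 1 ⇒ converges.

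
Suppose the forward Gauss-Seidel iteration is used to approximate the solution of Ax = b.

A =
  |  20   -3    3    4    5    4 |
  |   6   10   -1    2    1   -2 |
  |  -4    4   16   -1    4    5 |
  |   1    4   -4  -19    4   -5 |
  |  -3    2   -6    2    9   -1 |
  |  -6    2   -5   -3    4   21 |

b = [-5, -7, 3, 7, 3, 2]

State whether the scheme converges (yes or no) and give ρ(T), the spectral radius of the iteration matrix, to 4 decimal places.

yes, ρ = 0.6180

Write A = D+L+U with D = diag(20, 10, 16, -19, 9, 21).
GS T = -(D+L)⁻¹U: row 0 first, T[0,4] = -(5)/(20) = -0.2500; later rows by forward substitution.
  T[0,:] = [+0.0000, +0.1500, -0.1500, -0.2000, -0.2500, -0.2000]
  T[1,:] = [+0.0000, -0.0900, +0.1900, -0.0800, +0.0500, +0.3200]
  T[2,:] = [+0.0000, +0.0600, -0.0850, +0.0325, -0.3250, -0.4425]
  T[3,:] = [+0.0000, -0.0237, +0.0500, -0.0342, +0.2763, -0.1132]
  T[4,:] = [+0.0000, +0.1153, -0.1600, -0.0196, -0.3725, -0.2965]
  T[5,:] = [+0.0000, +0.0404, -0.0436, -0.0429, -0.0431, -0.1527]
|roots of det(T-λI)|: 0.6180, 0.1863, 0.0595, 0.0595, 0.0154, 0.0000.
spectral radius ρ = 0.6180; 0.6180 < 1 ⇒ converges.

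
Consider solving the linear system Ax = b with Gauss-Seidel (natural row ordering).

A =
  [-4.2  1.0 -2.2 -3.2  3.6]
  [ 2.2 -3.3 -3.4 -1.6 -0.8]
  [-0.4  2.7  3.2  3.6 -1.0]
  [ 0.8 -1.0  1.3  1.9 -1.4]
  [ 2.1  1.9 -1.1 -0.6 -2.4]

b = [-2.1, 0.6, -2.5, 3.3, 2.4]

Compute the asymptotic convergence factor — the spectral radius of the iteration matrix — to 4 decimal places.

1.4706

Split A = D + L + U, D = diag(-4.2, -3.3, 3.2, 1.9, -2.4).
GS T = -(D+L)⁻¹U: row 0 first, T[0,4] = -(3.6)/(-4.2) = +0.8571; later rows by forward substitution.
  T[0,:] = [+0.0000 +0.2381 -0.5238 -0.7619 +0.8571]
  T[1,:] = [+0.0000 +0.1587 -1.3795 -0.9928 +0.3290]
  T[2,:] = [+0.0000 -0.1042 +1.0985 -0.3826 +0.1420]
  T[3,:] = [+0.0000 +0.0546 -1.2571 +0.0600 +0.4519]
  T[4,:] = [+0.0000 +0.3681 -1.7396 -1.2923 +0.8324]
|eigenvalues of T|: 1.4706, 0.8054, 0.8054, 0.1865, 0.0000.
ρ(T) = max|λ| = 1.4706; 1.4706 > 1: divergent.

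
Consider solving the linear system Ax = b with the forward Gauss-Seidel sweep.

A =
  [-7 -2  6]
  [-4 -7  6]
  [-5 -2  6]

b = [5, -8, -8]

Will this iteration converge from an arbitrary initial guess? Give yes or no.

yes

Write A = D+L+U with D = diag(-7, -7, 6).
GS T = -(D+L)⁻¹U: row 0 first, T[0,1] = -(-2)/(-7) = -0.2857; later rows by forward substitution.
  T[0,:] = [+0.0000 -0.2857 +0.8571]
  T[1,:] = [+0.0000 +0.1633 +0.3673]
  T[2,:] = [+0.0000 -0.1837 +0.8367]
|roots of det(T-λI)|: 0.7143, 0.2857, 0.0000.
spectral radius ρ = 0.7143; 0.7143 < 1 ⇒ converges.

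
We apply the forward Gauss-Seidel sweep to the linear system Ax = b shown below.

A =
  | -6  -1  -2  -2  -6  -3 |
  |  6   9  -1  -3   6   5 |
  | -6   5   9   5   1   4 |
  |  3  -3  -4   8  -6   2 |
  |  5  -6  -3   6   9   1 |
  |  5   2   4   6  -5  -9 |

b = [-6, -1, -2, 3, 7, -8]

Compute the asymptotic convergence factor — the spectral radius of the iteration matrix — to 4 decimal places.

Write A = D+L+U with D = diag(-6, 9, 9, 8, 9, -9).
Gauss-Seidel: T = -(D+L)⁻¹U, row 0 first, T[0,2] = -(-2)/(-6) = -0.3333; later rows by forward substitution.
  T[0,:] = [+0.0000, -0.1667, -0.3333, -0.3333, -1.0000, -0.5000]
  T[1,:] = [+0.0000, +0.1111, +0.3333, +0.5556, +0.0000, -0.2222]
  T[2,:] = [+0.0000, -0.1728, -0.4074, -1.0864, -0.7778, -0.6543]
  T[3,:] = [+0.0000, +0.0177, +0.0463, -0.2099, +0.7361, -0.4730]
  T[4,:] = [+0.0000, +0.0972, +0.2407, +0.3333, -0.1944, +0.1157]
  T[5,:] = [+0.0000, -0.1869, -0.3951, -0.8697, -0.3025, -0.9976]
eigenvalue magnitudes: 1.5939, 0.3656, 0.3303, 0.3303, 0.0075, 0.0000.
spectral radius ρ = 1.5939; 1.5939 > 1 ⇒ diverges.

1.5939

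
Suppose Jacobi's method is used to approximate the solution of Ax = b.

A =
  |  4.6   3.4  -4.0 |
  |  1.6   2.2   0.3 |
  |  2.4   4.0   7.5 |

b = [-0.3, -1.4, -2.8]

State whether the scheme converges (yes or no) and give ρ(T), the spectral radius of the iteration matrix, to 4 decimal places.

Diagonal D = diag(4.6, 2.2, 7.5); L, U strict lower/upper.
Jacobi: T = -D⁻¹(L+U), T[2,1] = -(4)/(7.5) = -0.5333; T[2,2] = 0.
  T[0,:] = [+0.0000  -0.7391  +0.8696]
  T[1,:] = [-0.7273  +0.0000  -0.1364]
  T[2,:] = [-0.3200  -0.5333  +0.0000]
|λ(T)| sorted: 0.8350, 0.6044, 0.6044.
spectral radius ρ = 0.8350; 0.8350 < 1: convergent.

yes, ρ = 0.8350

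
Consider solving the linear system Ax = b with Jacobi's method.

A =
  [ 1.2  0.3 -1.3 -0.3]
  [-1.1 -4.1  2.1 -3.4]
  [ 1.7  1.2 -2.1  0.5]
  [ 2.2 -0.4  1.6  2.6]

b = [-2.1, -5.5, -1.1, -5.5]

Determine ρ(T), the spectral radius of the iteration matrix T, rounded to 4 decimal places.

A = D + L + U where D = diag(1.2, -4.1, -2.1, 2.6).
Jacobi: T = -D⁻¹(L+U), T[0,2] = -(-1.3)/(1.2) = +1.0833; T[0,0] = 0.
  T[0,:] = [+0.0000 -0.2500 +1.0833 +0.2500]
  T[1,:] = [-0.2683 +0.0000 +0.5122 -0.8293]
  T[2,:] = [+0.8095 +0.5714 +0.0000 +0.2381]
  T[3,:] = [-0.8462 +0.1538 -0.6154 +0.0000]
|roots of det(T-λI)|: 1.2333, 0.9374, 0.7018, 0.7018.
spectral radius ρ = 1.2333; 1.2333 > 1 ⇒ diverges.

1.2333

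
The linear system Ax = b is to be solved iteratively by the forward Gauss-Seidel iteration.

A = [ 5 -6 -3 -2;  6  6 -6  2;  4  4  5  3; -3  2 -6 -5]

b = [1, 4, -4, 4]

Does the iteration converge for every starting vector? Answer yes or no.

Let D = diag(5, 6, 5, -5); L, U the strict triangles.
Gauss-Seidel: T = -(D+L)⁻¹U, row 0 first, T[0,2] = -(-3)/(5) = +0.6000; later rows by forward substitution.
  T[0,:] = [+0.0000  +1.2000  +0.6000  +0.4000]
  T[1,:] = [+0.0000  -1.2000  +0.4000  -0.7333]
  T[2,:] = [+0.0000  +0.0000  -0.8000  -0.3333]
  T[3,:] = [+0.0000  -1.2000  +0.7600  -0.1333]
|eigenvalues of T|: 1.5810, 0.8674, 0.3150, 0.0000.
ρ = 1.5810; 1.5810 > 1, so it fails to converge.

no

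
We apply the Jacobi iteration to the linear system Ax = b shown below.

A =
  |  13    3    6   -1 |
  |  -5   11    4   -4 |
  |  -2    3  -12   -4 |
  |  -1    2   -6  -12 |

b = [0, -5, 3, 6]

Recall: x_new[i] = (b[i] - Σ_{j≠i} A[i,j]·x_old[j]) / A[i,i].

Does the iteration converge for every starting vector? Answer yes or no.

Let D = diag(13, 11, -12, -12); L, U the strict triangles.
Jacobi: T = -D⁻¹(L+U), T[3,0] = -(-1)/(-12) = -0.0833; T[3,3] = 0.
  T[0,:] = [+0.0000 -0.2308 -0.4615 +0.0769]
  T[1,:] = [+0.4545 +0.0000 -0.3636 +0.3636]
  T[2,:] = [-0.1667 +0.2500 +0.0000 -0.3333]
  T[3,:] = [-0.0833 +0.1667 -0.5000 +0.0000]
|λ(T)| sorted: 0.5610, 0.3672, 0.3672, 0.2529.
ρ = 0.5610; 0.5610 < 1, so it converges for any x₀.

yes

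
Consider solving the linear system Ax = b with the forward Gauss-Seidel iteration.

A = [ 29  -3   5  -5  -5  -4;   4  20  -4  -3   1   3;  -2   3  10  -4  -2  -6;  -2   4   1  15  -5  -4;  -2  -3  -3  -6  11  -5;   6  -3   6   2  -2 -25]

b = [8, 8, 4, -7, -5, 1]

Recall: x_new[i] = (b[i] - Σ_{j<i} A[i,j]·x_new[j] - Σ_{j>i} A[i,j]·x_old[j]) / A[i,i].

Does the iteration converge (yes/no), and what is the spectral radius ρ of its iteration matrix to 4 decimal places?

yes, ρ = 0.5412

Write A = D+L+U with D = diag(29, 20, 10, 15, 11, -25).
GS T = -(D+L)⁻¹U: row 0 first, T[0,1] = -(-3)/(29) = +0.1034; later rows by forward substitution.
  T[0,:] = [+0.0000, +0.1034, -0.1724, +0.1724, +0.1724, +0.1379]
  T[1,:] = [+0.0000, -0.0207, +0.2345, +0.1155, -0.0845, -0.1776]
  T[2,:] = [+0.0000, +0.0269, -0.1048, +0.3998, +0.2598, +0.6809]
  T[3,:] = [+0.0000, +0.0175, -0.0785, -0.0345, +0.3615, +0.2870]
  T[4,:] = [+0.0000, +0.0301, -0.0388, +0.1531, +0.2764, +0.7734]
  T[5,:] = [+0.0000, +0.0328, -0.0979, +0.1085, +0.1207, +0.1789]
|λ(T)| sorted: 0.5412, 0.2335, 0.2335, 0.1010, 0.1010, 0.0000.
spectral radius ρ = 0.5412; 0.5412 < 1, so it converges for any x₀.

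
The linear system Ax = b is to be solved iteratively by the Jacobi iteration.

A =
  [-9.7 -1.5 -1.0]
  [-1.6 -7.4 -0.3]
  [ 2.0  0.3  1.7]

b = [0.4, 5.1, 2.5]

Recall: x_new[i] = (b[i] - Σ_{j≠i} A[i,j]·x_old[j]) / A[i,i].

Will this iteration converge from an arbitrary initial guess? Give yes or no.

A = D + L + U where D = diag(-9.7, -7.4, 1.7).
Jacobi: T = -D⁻¹(L+U), T[0,1] = -(-1.5)/(-9.7) = -0.1546; T[0,0] = 0.
  T[0,:] = [+0.0000  -0.1546  -0.1031]
  T[1,:] = [-0.2162  +0.0000  -0.0405]
  T[2,:] = [-1.1765  -0.1765  +0.0000]
moduli |λ_i(T)| = 0.4335, 0.3614, 0.0722.
ρ(T) = max|λ| = 0.4335; 0.4335 < 1 ⇒ converges.

yes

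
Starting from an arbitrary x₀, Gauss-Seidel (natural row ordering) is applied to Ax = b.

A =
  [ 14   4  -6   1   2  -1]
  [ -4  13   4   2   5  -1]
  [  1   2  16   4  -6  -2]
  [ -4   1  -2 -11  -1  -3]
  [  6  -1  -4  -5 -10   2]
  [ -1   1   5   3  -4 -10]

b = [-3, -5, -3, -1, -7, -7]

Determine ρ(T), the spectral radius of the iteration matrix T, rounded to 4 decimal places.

Write A = D+L+U with D = diag(14, 13, 16, -11, -10, -10).
Gauss-Seidel: T = -(D+L)⁻¹U, row 0 first, T[0,3] = -(1)/(14) = -0.0714; later rows by forward substitution.
  T[0,:] = [+0.0000  -0.2857  +0.4286  -0.0714  -0.1429  +0.0714]
  T[1,:] = [+0.0000  -0.0879  -0.1758  -0.1758  -0.4286  +0.0989]
  T[2,:] = [+0.0000  +0.0288  -0.0048  -0.2236  +0.4375  +0.1082]
  T[3,:] = [+0.0000  +0.0907  -0.1710  +0.0506  -0.1575  -0.3094]
  T[4,:] = [+0.0000  -0.2195  +0.3621  +0.0388  -0.1391  +0.3444]
  T[5,:] = [+0.0000  +0.1492  -0.2590  -0.1226  +0.1986  -0.1737]
|roots of det(T-λI)|: 0.7528, 0.4349, 0.1031, 0.0807, 0.0147, 0.0000.
ρ(T) = max|λ| = 0.7528; 0.7528 < 1: convergent.

0.7528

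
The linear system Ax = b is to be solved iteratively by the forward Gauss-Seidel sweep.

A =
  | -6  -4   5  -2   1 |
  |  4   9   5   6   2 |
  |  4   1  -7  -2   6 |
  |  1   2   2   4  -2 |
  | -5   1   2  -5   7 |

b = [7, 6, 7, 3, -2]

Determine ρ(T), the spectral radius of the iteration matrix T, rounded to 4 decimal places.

Diagonal D = diag(-6, 9, -7, 4, 7); L, U strict lower/upper.
GS T = -(D+L)⁻¹U: row 0 first, T[0,4] = -(1)/(-6) = +0.1667; later rows by forward substitution.
  T[0,:] = [+0.0000, -0.6667, +0.8333, -0.3333, +0.1667]
  T[1,:] = [+0.0000, +0.2963, -0.9259, -0.5185, -0.2963]
  T[2,:] = [+0.0000, -0.3386, +0.3439, -0.5503, +0.9101]
  T[3,:] = [+0.0000, +0.1878, +0.0827, +0.6177, +0.1515]
  T[4,:] = [+0.0000, -0.2876, +0.6883, +0.4344, +0.0095]
|eigenvalues of T|: 1.3695, 0.5527, 0.5427, 0.0920, 0.0000.
ρ(T) = max|λ| = 1.3695; 1.3695 > 1: divergent.

1.3695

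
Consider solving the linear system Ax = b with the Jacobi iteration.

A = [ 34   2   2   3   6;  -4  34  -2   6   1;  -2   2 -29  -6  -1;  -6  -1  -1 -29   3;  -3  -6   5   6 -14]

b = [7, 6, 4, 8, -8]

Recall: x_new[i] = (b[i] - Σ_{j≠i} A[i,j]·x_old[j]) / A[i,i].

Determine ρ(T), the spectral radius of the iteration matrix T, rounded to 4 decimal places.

0.4043

Write A = D+L+U with D = diag(34, 34, -29, -29, -14).
Jacobi T = -D⁻¹(L+U): T[1,2] = -(-2)/(34) = +0.0588; T[1,1] = 0.
  T[0,:] = [+0.0000, -0.0588, -0.0588, -0.0882, -0.1765]
  T[1,:] = [+0.1176, +0.0000, +0.0588, -0.1765, -0.0294]
  T[2,:] = [-0.0690, +0.0690, +0.0000, -0.2069, -0.0345]
  T[3,:] = [-0.2069, -0.0345, -0.0345, +0.0000, +0.1034]
  T[4,:] = [-0.2143, -0.4286, +0.3571, +0.4286, +0.0000]
eigenvalue magnitudes: 0.4043, 0.2647, 0.2647, 0.1360, 0.1246.
ρ = 0.4043; 0.4043 < 1, so it converges for any x₀.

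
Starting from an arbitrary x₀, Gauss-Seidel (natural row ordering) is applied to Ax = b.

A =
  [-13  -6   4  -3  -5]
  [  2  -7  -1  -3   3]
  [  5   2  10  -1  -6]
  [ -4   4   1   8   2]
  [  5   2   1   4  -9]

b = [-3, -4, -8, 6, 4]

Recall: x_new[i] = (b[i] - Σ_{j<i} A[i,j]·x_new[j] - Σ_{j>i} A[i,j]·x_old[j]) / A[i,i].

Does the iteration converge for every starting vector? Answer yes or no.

Let D = diag(-13, -7, 10, 8, -9); L, U the strict triangles.
Gauss-Seidel: T = -(D+L)⁻¹U, row 0 first, T[0,1] = -(-6)/(-13) = -0.4615; later rows by forward substitution.
  T[0,:] = [+0.0000 -0.4615 +0.3077 -0.2308 -0.3846]
  T[1,:] = [+0.0000 -0.1319 -0.0549 -0.4945 +0.3187]
  T[2,:] = [+0.0000 +0.2571 -0.1429 +0.3143 +0.7286]
  T[3,:] = [+0.0000 -0.1970 +0.1992 +0.0926 -0.6927]
  T[4,:] = [+0.0000 -0.3447 +0.2314 -0.1620 -0.3698]
|λ(T)| sorted: 0.9042, 0.2605, 0.2605, 0.0149, 0.0000.
ρ = 0.9042; 0.9042 < 1: convergent.

yes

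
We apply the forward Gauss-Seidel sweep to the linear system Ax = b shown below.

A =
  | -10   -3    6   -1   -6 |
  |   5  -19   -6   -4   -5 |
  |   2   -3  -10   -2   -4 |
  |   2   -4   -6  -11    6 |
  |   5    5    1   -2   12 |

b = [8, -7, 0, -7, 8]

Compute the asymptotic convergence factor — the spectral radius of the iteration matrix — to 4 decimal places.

A = D + L + U where D = diag(-10, -19, -10, -11, 12).
GS T = -(D+L)⁻¹U: row 0 first, T[0,2] = -(6)/(-10) = +0.6000; later rows by forward substitution.
  T[0,:] = [+0.0000  -0.3000  +0.6000  -0.1000  -0.6000]
  T[1,:] = [+0.0000  -0.0789  -0.1579  -0.2368  -0.4211]
  T[2,:] = [+0.0000  -0.0363  +0.1674  -0.1489  -0.3937]
  T[3,:] = [+0.0000  -0.0060  +0.0752  +0.1492  +0.8042]
  T[4,:] = [+0.0000  +0.1599  -0.1856  +0.1776  +0.5923]
|eigenvalues of T|: 0.8369, 0.1734, 0.1734, 0.1710, 0.0000.
spectral radius ρ = 0.8369; 0.8369 < 1, so it converges for any x₀.

0.8369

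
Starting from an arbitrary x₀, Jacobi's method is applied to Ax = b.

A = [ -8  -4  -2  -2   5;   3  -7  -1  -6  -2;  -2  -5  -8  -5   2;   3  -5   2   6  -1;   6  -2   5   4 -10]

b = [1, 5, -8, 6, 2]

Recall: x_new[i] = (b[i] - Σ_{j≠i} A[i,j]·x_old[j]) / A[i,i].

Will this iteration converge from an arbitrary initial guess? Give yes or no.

no

Split A = D + L + U, D = diag(-8, -7, -8, 6, -10).
Jacobi: T = -D⁻¹(L+U), T[0,4] = -(5)/(-8) = +0.6250; T[0,0] = 0.
  T[0,:] = [+0.0000  -0.5000  -0.2500  -0.2500  +0.6250]
  T[1,:] = [+0.4286  +0.0000  -0.1429  -0.8571  -0.2857]
  T[2,:] = [-0.2500  -0.6250  +0.0000  -0.6250  +0.2500]
  T[3,:] = [-0.5000  +0.8333  -0.3333  +0.0000  +0.1667]
  T[4,:] = [+0.6000  -0.2000  +0.5000  +0.4000  +0.0000]
|λ(T)| sorted: 1.1808, 0.8595, 0.8595, 0.4359, 0.4359.
ρ(T) = max|λ| = 1.1808; 1.1808 > 1, so it fails to converge.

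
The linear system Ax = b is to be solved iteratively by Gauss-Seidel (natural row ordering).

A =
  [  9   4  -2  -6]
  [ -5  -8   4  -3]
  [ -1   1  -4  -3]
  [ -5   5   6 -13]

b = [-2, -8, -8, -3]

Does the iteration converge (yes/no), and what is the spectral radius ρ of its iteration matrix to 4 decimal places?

yes, ρ = 0.8782

Split A = D + L + U, D = diag(9, -8, -4, -13).
GS T = -(D+L)⁻¹U: row 0 first, T[0,2] = -(-2)/(9) = +0.2222; later rows by forward substitution.
  T[0,:] = [+0.0000 -0.4444 +0.2222 +0.6667]
  T[1,:] = [+0.0000 +0.2778 +0.3611 -0.7917]
  T[2,:] = [+0.0000 +0.1806 +0.0347 -1.1146]
  T[3,:] = [+0.0000 +0.3611 +0.0694 -1.0753]
moduli |λ_i(T)| = 0.8782, 0.2702, 0.2702, 0.0000.
spectral radius ρ = 0.8782; 0.8782 < 1 ⇒ converges.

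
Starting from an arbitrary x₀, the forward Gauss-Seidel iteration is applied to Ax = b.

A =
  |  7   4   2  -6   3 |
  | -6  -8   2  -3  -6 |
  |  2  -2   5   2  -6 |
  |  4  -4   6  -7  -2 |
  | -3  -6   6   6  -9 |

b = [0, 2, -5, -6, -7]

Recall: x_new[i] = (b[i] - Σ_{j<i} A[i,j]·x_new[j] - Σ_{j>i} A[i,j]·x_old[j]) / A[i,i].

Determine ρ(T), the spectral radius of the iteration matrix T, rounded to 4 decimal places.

1.4813

Write A = D+L+U with D = diag(7, -8, 5, -7, -9).
Gauss-Seidel: T = -(D+L)⁻¹U, row 0 first, T[0,2] = -(2)/(7) = -0.2857; later rows by forward substitution.
  T[0,:] = [+0.0000, -0.5714, -0.2857, +0.8571, -0.4286]
  T[1,:] = [+0.0000, +0.4286, +0.4643, -1.0179, -0.4286]
  T[2,:] = [+0.0000, +0.4000, +0.3000, -1.1500, +1.2000]
  T[3,:] = [+0.0000, -0.2286, -0.1714, +0.0857, +0.7429]
  T[4,:] = [+0.0000, +0.0190, -0.1286, -0.3167, +1.7238]
|λ(T)| sorted: 1.4813, 1.2101, 0.1711, 0.0177, 0.0000.
ρ = 1.4813; 1.4813 > 1, so it fails to converge.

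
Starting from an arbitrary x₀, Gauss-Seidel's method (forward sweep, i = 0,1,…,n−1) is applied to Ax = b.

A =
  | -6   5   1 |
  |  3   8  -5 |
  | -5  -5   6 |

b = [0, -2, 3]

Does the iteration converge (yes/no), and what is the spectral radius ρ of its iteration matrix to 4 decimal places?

yes, ρ = 0.8227

A = D + L + U where D = diag(-6, 8, 6).
Gauss-Seidel: T = -(D+L)⁻¹U, row 0 first, T[0,1] = -(5)/(-6) = +0.8333; later rows by forward substitution.
  T[0,:] = [+0.0000  +0.8333  +0.1667]
  T[1,:] = [+0.0000  -0.3125  +0.5625]
  T[2,:] = [+0.0000  +0.4340  +0.6076]
|eigenvalues of T|: 0.8227, 0.5276, 0.0000.
ρ = 0.8227; 0.8227 < 1: convergent.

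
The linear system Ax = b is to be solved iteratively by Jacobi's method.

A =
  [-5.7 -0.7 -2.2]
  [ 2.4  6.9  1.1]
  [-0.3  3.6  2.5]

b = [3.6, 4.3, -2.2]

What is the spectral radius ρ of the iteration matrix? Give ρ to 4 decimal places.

0.7049

A = D + L + U where D = diag(-5.7, 6.9, 2.5).
Jacobi T = -D⁻¹(L+U): T[1,2] = -(1.1)/(6.9) = -0.1594; T[1,1] = 0.
  T[0,:] = [+0.0000 -0.1228 -0.3860]
  T[1,:] = [-0.3478 +0.0000 -0.1594]
  T[2,:] = [+0.1200 -1.4400 +0.0000]
moduli |λ_i(T)| = 0.7049, 0.5205, 0.5205.
ρ(T) = max|λ| = 0.7049; 0.7049 < 1: convergent.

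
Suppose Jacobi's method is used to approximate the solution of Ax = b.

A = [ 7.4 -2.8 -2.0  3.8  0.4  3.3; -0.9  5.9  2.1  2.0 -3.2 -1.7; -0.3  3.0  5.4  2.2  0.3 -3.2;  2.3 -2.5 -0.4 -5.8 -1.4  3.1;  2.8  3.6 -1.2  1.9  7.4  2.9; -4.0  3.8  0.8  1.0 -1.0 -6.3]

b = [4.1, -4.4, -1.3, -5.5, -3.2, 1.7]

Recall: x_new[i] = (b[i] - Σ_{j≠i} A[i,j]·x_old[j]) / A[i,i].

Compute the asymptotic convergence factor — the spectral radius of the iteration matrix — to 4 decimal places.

Write A = D+L+U with D = diag(7.4, 5.9, 5.4, -5.8, 7.4, -6.3).
Jacobi T = -D⁻¹(L+U): T[0,3] = -(3.8)/(7.4) = -0.5135; T[0,0] = 0.
  T[0,:] = [+0.0000  +0.3784  +0.2703  -0.5135  -0.0541  -0.4459]
  T[1,:] = [+0.1525  +0.0000  -0.3559  -0.3390  +0.5424  +0.2881]
  T[2,:] = [+0.0556  -0.5556  +0.0000  -0.4074  -0.0556  +0.5926]
  T[3,:] = [+0.3966  -0.4310  -0.0690  +0.0000  -0.2414  +0.5345]
  T[4,:] = [-0.3784  -0.4865  +0.1622  -0.2568  +0.0000  -0.3919]
  T[5,:] = [-0.6349  +0.6032  +0.1270  +0.1587  -0.1587  +0.0000]
eigenvalue magnitudes: 1.2350, 0.6861, 0.6861, 0.5016, 0.2612, 0.2353.
ρ = 1.2350; 1.2350 > 1 ⇒ diverges.

1.2350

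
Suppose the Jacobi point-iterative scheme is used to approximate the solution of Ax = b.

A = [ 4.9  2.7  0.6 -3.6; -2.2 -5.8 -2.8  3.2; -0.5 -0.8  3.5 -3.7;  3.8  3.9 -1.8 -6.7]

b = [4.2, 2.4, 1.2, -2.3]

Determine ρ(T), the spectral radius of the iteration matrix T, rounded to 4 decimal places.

A = D + L + U where D = diag(4.9, -5.8, 3.5, -6.7).
T_J = -D⁻¹(L+U): T[1,3] = -(3.2)/(-5.8) = +0.5517; T[1,1] = 0.
  T[0,:] = [+0.0000, -0.5510, -0.1224, +0.7347]
  T[1,:] = [-0.3793, +0.0000, -0.4828, +0.5517]
  T[2,:] = [+0.1429, +0.2286, +0.0000, +1.0571]
  T[3,:] = [+0.5672, +0.5821, -0.2687, +0.0000]
|eigenvalues of T|: 1.1675, 0.7028, 0.7028, 0.5022.
spectral radius ρ = 1.1675; 1.1675 > 1, so it fails to converge.

1.1675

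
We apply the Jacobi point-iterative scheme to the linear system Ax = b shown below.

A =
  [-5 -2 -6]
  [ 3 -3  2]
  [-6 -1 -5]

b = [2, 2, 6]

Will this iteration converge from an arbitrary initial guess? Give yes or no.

no

Split A = D + L + U, D = diag(-5, -3, -5).
T_J = -D⁻¹(L+U): T[0,1] = -(-2)/(-5) = -0.4000; T[0,0] = 0.
  T[0,:] = [+0.0000, -0.4000, -1.2000]
  T[1,:] = [+1.0000, +0.0000, +0.6667]
  T[2,:] = [-1.2000, -0.2000, +0.0000]
eigenvalue magnitudes: 1.1760, 0.6901, 0.6901.
ρ(T) = max|λ| = 1.1760; 1.1760 > 1, so it fails to converge.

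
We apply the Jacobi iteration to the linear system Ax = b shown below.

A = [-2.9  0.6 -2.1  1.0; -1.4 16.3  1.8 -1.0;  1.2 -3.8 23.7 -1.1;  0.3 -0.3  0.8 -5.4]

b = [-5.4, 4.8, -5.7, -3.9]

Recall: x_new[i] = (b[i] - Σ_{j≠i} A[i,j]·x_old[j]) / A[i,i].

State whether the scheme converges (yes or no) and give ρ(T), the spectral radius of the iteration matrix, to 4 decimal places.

Write A = D+L+U with D = diag(-2.9, 16.3, 23.7, -5.4).
T_J = -D⁻¹(L+U): T[0,3] = -(1)/(-2.9) = +0.3448; T[0,0] = 0.
  T[0,:] = [+0.0000, +0.2069, -0.7241, +0.3448]
  T[1,:] = [+0.0859, +0.0000, -0.1104, +0.0613]
  T[2,:] = [-0.0506, +0.1603, +0.0000, +0.0464]
  T[3,:] = [+0.0556, -0.0556, +0.1481, +0.0000]
|λ(T)| sorted: 0.3216, 0.1683, 0.1683, 0.0603.
ρ = 0.3216; 0.3216 < 1 ⇒ converges.

yes, ρ = 0.3216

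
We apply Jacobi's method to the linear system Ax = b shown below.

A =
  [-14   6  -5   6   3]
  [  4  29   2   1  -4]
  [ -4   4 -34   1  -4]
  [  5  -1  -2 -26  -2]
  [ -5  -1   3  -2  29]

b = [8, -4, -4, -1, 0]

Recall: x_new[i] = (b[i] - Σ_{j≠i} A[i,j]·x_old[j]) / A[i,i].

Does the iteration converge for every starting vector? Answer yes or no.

yes

Write A = D+L+U with D = diag(-14, 29, -34, -26, 29).
T_J = -D⁻¹(L+U): T[2,4] = -(-4)/(-34) = -0.1176; T[2,2] = 0.
  T[0,:] = [+0.0000 +0.4286 -0.3571 +0.4286 +0.2143]
  T[1,:] = [-0.1379 +0.0000 -0.0690 -0.0345 +0.1379]
  T[2,:] = [-0.1176 +0.1176 +0.0000 +0.0294 -0.1176]
  T[3,:] = [+0.1923 -0.0385 -0.0769 +0.0000 -0.0769]
  T[4,:] = [+0.1724 +0.0345 -0.1034 +0.0690 +0.0000]
|λ(T)| sorted: 0.4233, 0.1888, 0.1843, 0.1843, 0.0156.
ρ = 0.4233; 0.4233 < 1: convergent.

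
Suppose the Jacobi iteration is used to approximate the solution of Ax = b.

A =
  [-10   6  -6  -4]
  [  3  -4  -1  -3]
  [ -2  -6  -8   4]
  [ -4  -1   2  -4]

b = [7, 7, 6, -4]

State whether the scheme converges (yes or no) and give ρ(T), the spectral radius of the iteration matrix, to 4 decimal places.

Let D = diag(-10, -4, -8, -4); L, U the strict triangles.
Jacobi: T = -D⁻¹(L+U), T[3,2] = -(2)/(-4) = +0.5000; T[3,3] = 0.
  T[0,:] = [+0.0000, +0.6000, -0.6000, -0.4000]
  T[1,:] = [+0.7500, +0.0000, -0.2500, -0.7500]
  T[2,:] = [-0.2500, -0.7500, +0.0000, +0.5000]
  T[3,:] = [-1.0000, -0.2500, +0.5000, +0.0000]
|eigenvalues of T|: 1.6517, 0.7358, 0.7358, 0.4787.
ρ(T) = max|λ| = 1.6517; 1.6517 > 1 ⇒ diverges.

no, ρ = 1.6517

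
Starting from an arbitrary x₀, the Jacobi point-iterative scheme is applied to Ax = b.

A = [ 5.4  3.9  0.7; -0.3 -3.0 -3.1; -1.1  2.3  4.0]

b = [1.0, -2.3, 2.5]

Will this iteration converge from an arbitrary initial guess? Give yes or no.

Let D = diag(5.4, -3, 4); L, U the strict triangles.
Jacobi: T = -D⁻¹(L+U), T[2,1] = -(2.3)/(4) = -0.5750; T[2,2] = 0.
  T[0,:] = [+0.0000 -0.7222 -0.1296]
  T[1,:] = [-0.1000 +0.0000 -1.0333]
  T[2,:] = [+0.2750 -0.5750 +0.0000]
|λ(T)| sorted: 0.9197, 0.4637, 0.4637.
ρ = 0.9197; 0.9197 < 1, so it converges for any x₀.

yes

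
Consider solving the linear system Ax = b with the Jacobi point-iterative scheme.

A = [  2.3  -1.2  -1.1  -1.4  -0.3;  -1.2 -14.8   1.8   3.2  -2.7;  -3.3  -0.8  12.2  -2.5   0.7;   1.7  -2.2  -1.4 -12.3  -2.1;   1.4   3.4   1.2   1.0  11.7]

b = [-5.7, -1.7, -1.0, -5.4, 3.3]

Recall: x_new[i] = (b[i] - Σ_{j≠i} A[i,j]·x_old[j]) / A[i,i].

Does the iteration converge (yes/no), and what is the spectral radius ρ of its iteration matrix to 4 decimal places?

A = D + L + U where D = diag(2.3, -14.8, 12.2, -12.3, 11.7).
T_J = -D⁻¹(L+U): T[4,1] = -(3.4)/(11.7) = -0.2906; T[4,4] = 0.
  T[0,:] = [+0.0000  +0.5217  +0.4783  +0.6087  +0.1304]
  T[1,:] = [-0.0811  +0.0000  +0.1216  +0.2162  -0.1824]
  T[2,:] = [+0.2705  +0.0656  +0.0000  +0.2049  -0.0574]
  T[3,:] = [+0.1382  -0.1789  -0.1138  +0.0000  -0.1707]
  T[4,:] = [-0.1197  -0.2906  -0.1026  -0.0855  +0.0000]
moduli |λ_i(T)| = 0.5239, 0.3931, 0.3931, 0.1109, 0.0251.
spectral radius ρ = 0.5239; 0.5239 < 1 ⇒ converges.

yes, ρ = 0.5239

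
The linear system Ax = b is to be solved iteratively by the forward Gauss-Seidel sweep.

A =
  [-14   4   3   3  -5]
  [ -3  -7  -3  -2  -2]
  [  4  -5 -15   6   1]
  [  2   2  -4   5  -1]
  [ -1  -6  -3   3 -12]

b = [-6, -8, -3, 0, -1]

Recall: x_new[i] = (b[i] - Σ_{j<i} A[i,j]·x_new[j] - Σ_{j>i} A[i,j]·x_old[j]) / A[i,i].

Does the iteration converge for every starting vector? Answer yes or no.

yes

Write A = D+L+U with D = diag(-14, -7, -15, 5, -12).
T_GS = -(D+L)⁻¹U: row 0 first, T[0,3] = -(3)/(-14) = +0.2143; later rows by forward substitution.
  T[0,:] = [+0.0000, +0.2857, +0.2143, +0.2143, -0.3571]
  T[1,:] = [+0.0000, -0.1224, -0.5204, -0.3776, -0.1327]
  T[2,:] = [+0.0000, +0.1170, +0.2306, +0.5830, +0.0156]
  T[3,:] = [+0.0000, +0.0283, +0.3069, +0.5317, +0.4084]
  T[4,:] = [+0.0000, +0.0152, +0.2614, +0.1581, +0.1943]
|roots of det(T-λI)|: 0.9202, 0.2402, 0.2402, 0.0154, 0.0000.
ρ = 0.9202; 0.9202 < 1: convergent.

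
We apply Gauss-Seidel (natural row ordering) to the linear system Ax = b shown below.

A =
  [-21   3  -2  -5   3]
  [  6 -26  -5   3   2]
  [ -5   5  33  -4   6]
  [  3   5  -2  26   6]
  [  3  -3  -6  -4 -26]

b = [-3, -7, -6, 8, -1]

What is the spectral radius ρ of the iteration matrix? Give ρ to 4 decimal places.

0.2185

Write A = D+L+U with D = diag(-21, -26, 33, 26, -26).
Gauss-Seidel: T = -(D+L)⁻¹U, row 0 first, T[0,1] = -(3)/(-21) = +0.1429; later rows by forward substitution.
  T[0,:] = [+0.0000 +0.1429 -0.0952 -0.2381 +0.1429]
  T[1,:] = [+0.0000 +0.0330 -0.2143 +0.0604 +0.1099]
  T[2,:] = [+0.0000 +0.0167 +0.0180 +0.0760 -0.1768]
  T[3,:] = [+0.0000 -0.0215 +0.0536 +0.0217 -0.2820]
  T[4,:] = [+0.0000 +0.0122 +0.0013 -0.0553 +0.0880]
|eigenvalues of T|: 0.2185, 0.0758, 0.0758, 0.0707, 0.0000.
spectral radius ρ = 0.2185; 0.2185 < 1: convergent.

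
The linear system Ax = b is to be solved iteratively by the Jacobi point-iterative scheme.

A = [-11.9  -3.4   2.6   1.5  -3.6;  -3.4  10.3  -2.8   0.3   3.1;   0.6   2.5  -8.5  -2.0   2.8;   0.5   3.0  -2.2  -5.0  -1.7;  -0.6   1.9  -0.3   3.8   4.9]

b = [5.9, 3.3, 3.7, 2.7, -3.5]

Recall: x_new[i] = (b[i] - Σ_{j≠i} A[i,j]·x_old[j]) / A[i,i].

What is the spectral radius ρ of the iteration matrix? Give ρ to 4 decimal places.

0.8230

Write A = D+L+U with D = diag(-11.9, 10.3, -8.5, -5, 4.9).
T_J = -D⁻¹(L+U): T[0,2] = -(2.6)/(-11.9) = +0.2185; T[0,0] = 0.
  T[0,:] = [+0.0000 -0.2857 +0.2185 +0.1261 -0.3025]
  T[1,:] = [+0.3301 +0.0000 +0.2718 -0.0291 -0.3010]
  T[2,:] = [+0.0706 +0.2941 +0.0000 -0.2353 +0.3294]
  T[3,:] = [+0.1000 +0.6000 -0.4400 +0.0000 -0.3400]
  T[4,:] = [+0.1224 -0.3878 +0.0612 -0.7755 +0.0000]
eigenvalue magnitudes: 0.8230, 0.6511, 0.6511, 0.2966, 0.1226.
ρ = 0.8230; 0.8230 < 1, so it converges for any x₀.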